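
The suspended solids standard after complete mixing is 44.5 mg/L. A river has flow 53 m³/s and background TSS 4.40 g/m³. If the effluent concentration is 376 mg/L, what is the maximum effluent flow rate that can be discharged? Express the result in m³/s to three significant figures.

6.41 m³/s

Mass balance at complete mixing: C_std·(Q_w + Q_r) = Q_w·C_e + Q_r·C_b.
Rearranging, Q_w = Q_r·(C_std − C_b)/(C_e − C_std) = 53·(44.5 − 4.4) / (376 − 44.5) = 6.411 m³/s.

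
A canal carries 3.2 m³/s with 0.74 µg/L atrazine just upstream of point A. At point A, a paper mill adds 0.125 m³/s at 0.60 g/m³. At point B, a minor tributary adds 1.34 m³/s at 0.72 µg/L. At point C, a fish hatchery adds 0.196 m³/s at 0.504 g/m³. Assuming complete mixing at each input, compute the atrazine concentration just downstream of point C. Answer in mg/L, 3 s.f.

0.0364 mg/L

0.74 µg/L = 0.00074 mg/L.
After input A: C = (3.2·0.00074 + 0.125·0.6) / 3.325 = 0.02327 mg/L.
0.72 µg/L = 0.00072 mg/L.
After input B: C = (3.325·0.02327 + 1.34·0.00072) / 4.665 = 0.01679 mg/L.
After input C: C = (4.665·0.01679 + 0.196·0.504) / 4.861 = 0.03644 mg/L.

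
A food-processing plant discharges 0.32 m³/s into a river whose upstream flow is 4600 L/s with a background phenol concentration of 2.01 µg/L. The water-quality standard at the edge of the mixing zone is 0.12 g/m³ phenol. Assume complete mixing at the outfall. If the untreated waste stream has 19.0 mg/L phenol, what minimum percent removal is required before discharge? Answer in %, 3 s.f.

4600 L/s = 4.6 m³/s.
2.01 µg/L = 0.00201 mg/L.
Mass balance: 0.12·4.92 = 0.32·Cₑ + 4.6·0.00201.
Cₑ = (0.5904 − 0.009246) / 0.32 = 1.816 mg/L.
Required removal = 1 − 1.816/19.0 = 90.44 %.

90.4 %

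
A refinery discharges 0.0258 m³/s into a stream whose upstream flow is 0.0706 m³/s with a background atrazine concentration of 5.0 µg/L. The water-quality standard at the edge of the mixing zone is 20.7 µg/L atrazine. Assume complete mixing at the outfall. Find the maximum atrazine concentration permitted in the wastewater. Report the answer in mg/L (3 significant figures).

0.0637 mg/L

5.0 µg/L = 0.005 mg/L.
20.7 µg/L = 0.0207 mg/L.
Mass balance: 0.0207·0.0964 = 0.0258·Cₑ + 0.0706·0.005.
Cₑ = (0.001995 − 0.000353) / 0.0258 = 0.06366 mg/L.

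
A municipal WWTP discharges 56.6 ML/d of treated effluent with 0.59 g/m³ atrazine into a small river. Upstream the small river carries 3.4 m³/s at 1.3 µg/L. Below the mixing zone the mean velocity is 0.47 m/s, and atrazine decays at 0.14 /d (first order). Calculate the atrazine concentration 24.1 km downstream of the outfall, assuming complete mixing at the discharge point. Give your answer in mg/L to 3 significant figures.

0.0887 mg/L

56.6 ML/d = 0.6551 m³/s.
1.3 µg/L = 0.0013 mg/L.
After complete mixing, C₀ = (0.6551·0.59 + 3.4·0.0013) / 4.055 = 0.0964 mg/L.
Travel time t = 2.41e+04 m / 0.47 m/s = 5.128e+04 s = 0.5935 d.
C = 0.0964·exp(−0.14·0.5935) = 0.0964·0.9203 = 0.08872 mg/L.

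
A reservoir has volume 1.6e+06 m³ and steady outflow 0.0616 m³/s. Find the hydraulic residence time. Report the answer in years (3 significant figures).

Q = 0.0616 m³/s × 3.156e+07 s/yr = 1.944e+06 m³/yr.
Hydraulic residence time τ = V/Q = 1.6e+06/1.944e+06 = 0.8231 yr.

0.823 yr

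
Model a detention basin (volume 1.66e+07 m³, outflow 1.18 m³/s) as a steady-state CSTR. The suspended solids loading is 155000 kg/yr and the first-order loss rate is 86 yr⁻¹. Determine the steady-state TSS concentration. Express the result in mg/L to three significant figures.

0.106 mg/L

Outflow Q = 1.18 m³/s × 3.156e+07 s/yr = 3.724e+07 m³/yr.
Steady-state CSTR mass balance: W = Q·C + k·V·C, so C = W/(Q + kV).
Q + kV = 3.724e+07 + 86·1.66e+07 = 1.465e+09 m³/yr.
C = 155000/1.465e+09 = 0.0001058 kg/m³ = 0.1058 mg/L.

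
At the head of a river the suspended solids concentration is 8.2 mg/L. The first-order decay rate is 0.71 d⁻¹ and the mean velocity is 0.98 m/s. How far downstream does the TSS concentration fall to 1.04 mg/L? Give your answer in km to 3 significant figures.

246 km

From C = C₀·e^(−kt), t = ln(C₀/C)/k = ln(8.2/1.04)/0.71 = 2.065/0.71 = 2.908 d.
Distance = v·t = 0.98 m/s × 2.513e+05 s = 2.463e+05 m = 246.3 km.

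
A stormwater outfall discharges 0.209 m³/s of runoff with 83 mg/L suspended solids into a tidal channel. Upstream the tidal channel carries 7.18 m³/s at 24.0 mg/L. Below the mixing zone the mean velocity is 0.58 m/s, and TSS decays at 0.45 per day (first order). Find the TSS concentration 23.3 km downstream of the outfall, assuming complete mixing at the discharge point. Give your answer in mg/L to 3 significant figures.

20.8 mg/L

After complete mixing, C₀ = (0.209·83 + 7.18·24) / 7.389 = 25.67 mg/L.
Travel time t = 2.33e+04 m / 0.58 m/s = 4.017e+04 s = 0.465 d.
C = 25.67·exp(−0.45·0.465) = 25.67·0.8112 = 20.82 mg/L.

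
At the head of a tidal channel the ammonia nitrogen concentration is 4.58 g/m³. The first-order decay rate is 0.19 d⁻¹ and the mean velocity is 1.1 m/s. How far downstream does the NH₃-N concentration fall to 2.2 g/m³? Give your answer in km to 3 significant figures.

367 km

From C = C₀·e^(−kt), t = ln(C₀/C)/k = ln(4.58/2.2)/0.19 = 0.7332/0.19 = 3.859 d.
Distance = v·t = 1.1 m/s × 3.334e+05 s = 3.668e+05 m = 366.8 km.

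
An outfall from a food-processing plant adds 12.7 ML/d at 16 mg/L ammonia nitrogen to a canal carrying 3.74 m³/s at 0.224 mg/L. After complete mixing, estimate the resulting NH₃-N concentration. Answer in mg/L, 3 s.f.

0.821 mg/L

12.7 ML/d = 0.147 m³/s.
By mass balance at complete mixing, C = (0.147·16 + 3.74·0.224) / (0.147 + 3.74) = 3.19/3.887 = 0.8206 mg/L.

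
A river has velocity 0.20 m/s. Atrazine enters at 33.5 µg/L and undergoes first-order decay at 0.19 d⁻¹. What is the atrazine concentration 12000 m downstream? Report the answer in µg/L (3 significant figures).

29.4 µg/L

Travel time t = 12000 m / 0.20 m/s = 1.2e+04/0.20 = 6e+04 s = 0.6944 d.
First-order decay: C = 33.5·exp(−0.19·0.6944) = 33.5·0.8764 = 29.36 µg/L.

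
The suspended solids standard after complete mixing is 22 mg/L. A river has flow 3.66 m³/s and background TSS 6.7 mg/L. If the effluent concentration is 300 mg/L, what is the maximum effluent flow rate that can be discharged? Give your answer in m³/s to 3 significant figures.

Mass balance at complete mixing: C_std·(Q_w + Q_r) = Q_w·C_e + Q_r·C_b.
Rearranging, Q_w = Q_r·(C_std − C_b)/(C_e − C_std) = 3.66·(22 − 6.7) / (300 − 22) = 0.2014 m³/s.

0.201 m³/s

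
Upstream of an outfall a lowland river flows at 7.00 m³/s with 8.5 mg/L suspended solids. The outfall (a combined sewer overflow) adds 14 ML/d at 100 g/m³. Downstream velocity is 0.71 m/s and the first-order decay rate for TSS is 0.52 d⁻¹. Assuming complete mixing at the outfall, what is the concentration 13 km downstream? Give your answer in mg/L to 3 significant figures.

9.47 mg/L

14 ML/d = 0.162 m³/s.
After complete mixing, C₀ = (0.162·100 + 7·8.5) / 7.162 = 10.57 mg/L.
Travel time t = 1.3e+04 m / 0.71 m/s = 1.831e+04 s = 0.2119 d.
C = 10.57·exp(−0.52·0.2119) = 10.57·0.8957 = 9.467 mg/L.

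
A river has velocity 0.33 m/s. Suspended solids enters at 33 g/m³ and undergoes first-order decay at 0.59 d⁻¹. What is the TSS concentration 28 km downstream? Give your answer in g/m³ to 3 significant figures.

Travel time t = 28 km / 0.33 m/s = 2.8e+04/0.33 = 8.485e+04 s = 0.982 d.
First-order decay: C = 33·exp(−0.59·0.982) = 33·0.5602 = 18.49 g/m³.

18.5 g/m³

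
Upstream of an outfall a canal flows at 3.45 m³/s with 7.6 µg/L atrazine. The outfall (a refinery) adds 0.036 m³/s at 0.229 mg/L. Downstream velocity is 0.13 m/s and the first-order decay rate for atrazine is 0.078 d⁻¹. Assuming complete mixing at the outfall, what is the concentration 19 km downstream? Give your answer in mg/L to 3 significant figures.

0.00866 mg/L

7.6 µg/L = 0.0076 mg/L.
After complete mixing, C₀ = (0.036·0.229 + 3.45·0.0076) / 3.486 = 0.009886 mg/L.
Travel time t = 1.9e+04 m / 0.13 m/s = 1.462e+05 s = 1.692 d.
C = 0.009886·exp(−0.078·1.692) = 0.009886·0.8764 = 0.008664 mg/L.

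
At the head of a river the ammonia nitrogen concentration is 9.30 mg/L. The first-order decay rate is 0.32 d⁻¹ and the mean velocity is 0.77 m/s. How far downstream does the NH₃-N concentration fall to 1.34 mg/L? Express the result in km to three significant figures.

403 km

From C = C₀·e^(−kt), t = ln(C₀/C)/k = ln(9.30/1.34)/0.32 = 1.937/0.32 = 6.054 d.
Distance = v·t = 0.77 m/s × 5.231e+05 s = 4.028e+05 m = 402.8 km.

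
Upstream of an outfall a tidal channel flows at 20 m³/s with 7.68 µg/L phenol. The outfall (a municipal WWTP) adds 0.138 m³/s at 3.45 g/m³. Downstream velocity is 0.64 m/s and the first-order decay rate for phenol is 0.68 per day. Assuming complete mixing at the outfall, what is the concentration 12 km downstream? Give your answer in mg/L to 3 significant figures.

7.68 µg/L = 0.00768 mg/L.
After complete mixing, C₀ = (0.138·3.45 + 20·0.00768) / 20.14 = 0.03127 mg/L.
Travel time t = 1.2e+04 m / 0.64 m/s = 1.875e+04 s = 0.217 d.
C = 0.03127·exp(−0.68·0.217) = 0.03127·0.8628 = 0.02698 mg/L.

0.0270 mg/L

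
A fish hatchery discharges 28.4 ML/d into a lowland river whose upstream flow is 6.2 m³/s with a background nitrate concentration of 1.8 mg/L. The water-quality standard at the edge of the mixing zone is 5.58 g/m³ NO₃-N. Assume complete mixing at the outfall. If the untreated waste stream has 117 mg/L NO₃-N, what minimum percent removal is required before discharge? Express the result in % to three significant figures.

28.4 ML/d = 0.3287 m³/s.
Mass balance: 5.58·6.529 = 0.3287·Cₑ + 6.2·1.8.
Cₑ = (36.43 − 11.16) / 0.3287 = 76.88 mg/L.
Required removal = 1 − 76.88/117 = 34.29 %.

34.3 %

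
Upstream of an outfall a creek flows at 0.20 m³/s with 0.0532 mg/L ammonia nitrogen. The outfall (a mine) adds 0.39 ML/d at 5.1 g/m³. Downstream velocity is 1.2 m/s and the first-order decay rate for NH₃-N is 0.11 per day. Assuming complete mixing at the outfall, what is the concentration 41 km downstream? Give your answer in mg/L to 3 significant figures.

0.158 mg/L

0.39 ML/d = 0.004514 m³/s.
After complete mixing, C₀ = (0.004514·5.1 + 0.2·0.0532) / 0.2045 = 0.1646 mg/L.
Travel time t = 4.1e+04 m / 1.2 m/s = 3.417e+04 s = 0.3954 d.
C = 0.1646·exp(−0.11·0.3954) = 0.1646·0.9574 = 0.1576 mg/L.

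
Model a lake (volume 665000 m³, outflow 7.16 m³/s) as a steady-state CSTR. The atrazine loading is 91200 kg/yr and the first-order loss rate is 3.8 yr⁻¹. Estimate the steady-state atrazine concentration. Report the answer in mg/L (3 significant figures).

Outflow Q = 7.16 m³/s × 3.156e+07 s/yr = 2.26e+08 m³/yr.
Steady-state CSTR mass balance: W = Q·C + k·V·C, so C = W/(Q + kV).
Q + kV = 2.26e+08 + 3.8·665000 = 2.285e+08 m³/yr.
C = 91200/2.285e+08 = 0.0003992 kg/m³ = 0.3992 mg/L.

0.399 mg/L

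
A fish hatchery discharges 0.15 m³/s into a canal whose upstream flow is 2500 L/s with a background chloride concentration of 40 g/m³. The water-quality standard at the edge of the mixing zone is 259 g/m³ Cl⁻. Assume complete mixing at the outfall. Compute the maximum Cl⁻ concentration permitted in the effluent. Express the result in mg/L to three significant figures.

3910 mg/L

2500 L/s = 2.5 m³/s.
Mass balance: 259·2.65 = 0.15·Cₑ + 2.5·40.
Cₑ = (686.4 − 100) / 0.15 = 3909 mg/L.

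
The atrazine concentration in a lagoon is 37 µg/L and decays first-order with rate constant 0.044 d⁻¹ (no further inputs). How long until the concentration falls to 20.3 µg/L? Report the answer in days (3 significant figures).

t = ln(C₀/C)/k = ln(37/20.3)/0.044 = 0.6003/0.044 = 13.64 d.

13.6 d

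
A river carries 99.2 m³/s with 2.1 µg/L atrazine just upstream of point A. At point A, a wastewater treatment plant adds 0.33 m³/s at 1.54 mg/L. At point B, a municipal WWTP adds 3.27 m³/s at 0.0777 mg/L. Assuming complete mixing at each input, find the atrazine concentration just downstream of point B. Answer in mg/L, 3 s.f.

0.00944 mg/L

2.1 µg/L = 0.0021 mg/L.
After input A: C = (99.2·0.0021 + 0.33·1.54) / 99.53 = 0.007199 mg/L.
After input B: C = (99.53·0.007199 + 3.27·0.0777) / 102.8 = 0.009442 mg/L.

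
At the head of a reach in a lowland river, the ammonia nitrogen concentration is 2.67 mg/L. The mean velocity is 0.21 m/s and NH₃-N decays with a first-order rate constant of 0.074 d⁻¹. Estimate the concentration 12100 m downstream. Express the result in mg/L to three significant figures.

2.54 mg/L

Travel time t = 12100 m / 0.21 m/s = 1.21e+04/0.21 = 5.762e+04 s = 0.6669 d.
First-order decay: C = 2.67·exp(−0.074·0.6669) = 2.67·0.9518 = 2.541 mg/L.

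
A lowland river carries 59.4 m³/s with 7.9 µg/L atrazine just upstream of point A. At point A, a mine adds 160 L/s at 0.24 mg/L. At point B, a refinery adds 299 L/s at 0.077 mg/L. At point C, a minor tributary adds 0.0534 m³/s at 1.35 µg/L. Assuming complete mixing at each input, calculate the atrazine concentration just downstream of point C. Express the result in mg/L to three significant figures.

7.9 µg/L = 0.0079 mg/L.
160 L/s = 0.16 m³/s.
After input A: C = (59.4·0.0079 + 0.16·0.24) / 59.56 = 0.008524 mg/L.
299 L/s = 0.299 m³/s.
After input B: C = (59.56·0.008524 + 0.299·0.077) / 59.86 = 0.008866 mg/L.
1.35 µg/L = 0.00135 mg/L.
After input C: C = (59.86·0.008866 + 0.0534·0.00135) / 59.91 = 0.008859 mg/L.

0.00886 mg/L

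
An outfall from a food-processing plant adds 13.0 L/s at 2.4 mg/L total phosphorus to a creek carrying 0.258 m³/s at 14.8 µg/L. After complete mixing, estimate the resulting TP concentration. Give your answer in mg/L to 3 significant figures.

0.129 mg/L

13.0 L/s = 0.013 m³/s.
14.8 µg/L = 0.0148 mg/L.
Flow-weighted mixing gives C = (0.013·2.4 + 0.258·0.0148) / (0.013 + 0.258) = 0.03502/0.271 = 0.1292 mg/L.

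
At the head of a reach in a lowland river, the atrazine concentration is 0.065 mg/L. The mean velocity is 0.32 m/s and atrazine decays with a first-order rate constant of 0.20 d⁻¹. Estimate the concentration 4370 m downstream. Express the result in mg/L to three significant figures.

Travel time t = 4370 m / 0.32 m/s = 4370/0.32 = 1.366e+04 s = 0.1581 d.
First-order decay: C = 0.065·exp(−0.20·0.1581) = 0.065·0.9689 = 0.06298 mg/L.

0.0630 mg/L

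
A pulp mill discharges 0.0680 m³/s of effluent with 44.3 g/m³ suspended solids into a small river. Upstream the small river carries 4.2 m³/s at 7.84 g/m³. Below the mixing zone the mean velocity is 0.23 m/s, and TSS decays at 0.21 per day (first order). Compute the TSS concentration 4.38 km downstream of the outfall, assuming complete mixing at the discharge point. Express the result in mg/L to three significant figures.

After complete mixing, C₀ = (0.068·44.3 + 4.2·7.84) / 4.268 = 8.421 mg/L.
Travel time t = 4380 m / 0.23 m/s = 1.904e+04 s = 0.2204 d.
C = 8.421·exp(−0.21·0.2204) = 8.421·0.9548 = 8.04 mg/L.

8.04 mg/L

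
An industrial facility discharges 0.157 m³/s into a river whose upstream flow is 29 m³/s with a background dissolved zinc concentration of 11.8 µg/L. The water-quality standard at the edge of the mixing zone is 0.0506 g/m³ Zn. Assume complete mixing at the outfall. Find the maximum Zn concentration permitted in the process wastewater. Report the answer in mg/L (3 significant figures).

7.22 mg/L

11.8 µg/L = 0.0118 mg/L.
Mass balance: 0.0506·29.16 = 0.157·Cₑ + 29·0.0118.
Cₑ = (1.475 − 0.3422) / 0.157 = 7.217 mg/L.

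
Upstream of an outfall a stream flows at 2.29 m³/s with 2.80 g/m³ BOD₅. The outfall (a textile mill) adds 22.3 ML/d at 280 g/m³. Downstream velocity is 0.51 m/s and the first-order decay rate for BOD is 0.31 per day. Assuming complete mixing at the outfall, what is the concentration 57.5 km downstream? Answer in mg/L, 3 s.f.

20.6 mg/L

22.3 ML/d = 0.2581 m³/s.
After complete mixing, C₀ = (0.2581·280 + 2.29·2.8) / 2.548 = 30.88 mg/L.
Travel time t = 5.75e+04 m / 0.51 m/s = 1.127e+05 s = 1.305 d.
C = 30.88·exp(−0.31·1.305) = 30.88·0.6673 = 20.6 mg/L.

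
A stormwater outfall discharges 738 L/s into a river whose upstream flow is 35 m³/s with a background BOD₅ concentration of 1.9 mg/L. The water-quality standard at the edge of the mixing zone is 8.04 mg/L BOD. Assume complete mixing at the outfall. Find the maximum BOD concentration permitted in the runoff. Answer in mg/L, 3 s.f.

738 L/s = 0.738 m³/s.
Mass balance: 8.04·35.74 = 0.738·Cₑ + 35·1.9.
Cₑ = (287.3 − 66.5) / 0.738 = 299.2 mg/L.

299 mg/L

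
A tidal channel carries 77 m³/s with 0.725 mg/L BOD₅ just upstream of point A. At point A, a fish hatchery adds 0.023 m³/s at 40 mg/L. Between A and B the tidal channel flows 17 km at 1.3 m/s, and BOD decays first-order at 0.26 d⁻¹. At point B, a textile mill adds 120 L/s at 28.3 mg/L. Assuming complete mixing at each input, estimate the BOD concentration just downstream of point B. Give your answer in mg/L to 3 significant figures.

0.751 mg/L

After input A: C = (77·0.725 + 0.023·40) / 77.02 = 0.7367 mg/L.
Over the 17 km reach to input B (t = 1.308e+04 s = 0.1514 d), decay gives C = 0.7367·exp(−0.26·0.1514) = 0.7083 mg/L.
120 L/s = 0.12 m³/s.
After input B: C = (77.02·0.7083 + 0.12·28.3) / 77.14 = 0.7512 mg/L.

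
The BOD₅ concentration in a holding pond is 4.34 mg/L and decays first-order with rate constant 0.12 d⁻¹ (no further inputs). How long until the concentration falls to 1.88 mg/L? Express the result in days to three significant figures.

6.97 d

t = ln(C₀/C)/k = ln(4.34/1.88)/0.12 = 0.8366/0.12 = 6.972 d.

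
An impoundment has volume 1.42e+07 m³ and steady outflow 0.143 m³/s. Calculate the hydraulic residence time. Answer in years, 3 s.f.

3.15 yr

Q = 0.143 m³/s × 3.156e+07 s/yr = 4.513e+06 m³/yr.
Hydraulic residence time τ = V/Q = 1.42e+07/4.513e+06 = 3.147 yr.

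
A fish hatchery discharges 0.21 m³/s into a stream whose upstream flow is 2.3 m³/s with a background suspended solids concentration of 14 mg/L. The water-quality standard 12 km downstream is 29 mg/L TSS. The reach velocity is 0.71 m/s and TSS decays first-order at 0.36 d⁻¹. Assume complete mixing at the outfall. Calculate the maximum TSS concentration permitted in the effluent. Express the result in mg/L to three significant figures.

Travel time to the compliance point: t = 1.2e+04/0.71 = 1.69e+04 s = 0.1956 d; decay factor exp(−0.36·0.1956) = 0.932.
So the concentration just after mixing may be at most 29/0.932 = 31.12 mg/L.
Mass balance: 31.12·2.51 = 0.21·Cₑ + 2.3·14.
Cₑ = (78.1 − 32.2) / 0.21 = 218.6 mg/L.

219 mg/L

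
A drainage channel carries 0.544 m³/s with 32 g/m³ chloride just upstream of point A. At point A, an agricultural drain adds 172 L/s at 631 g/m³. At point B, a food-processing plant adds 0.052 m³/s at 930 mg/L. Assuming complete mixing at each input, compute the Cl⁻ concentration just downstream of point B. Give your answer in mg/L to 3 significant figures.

227 mg/L

172 L/s = 0.172 m³/s.
After input A: C = (0.544·32 + 0.172·631) / 0.716 = 175.9 mg/L.
After input B: C = (0.716·175.9 + 0.052·930) / 0.768 = 227 mg/L.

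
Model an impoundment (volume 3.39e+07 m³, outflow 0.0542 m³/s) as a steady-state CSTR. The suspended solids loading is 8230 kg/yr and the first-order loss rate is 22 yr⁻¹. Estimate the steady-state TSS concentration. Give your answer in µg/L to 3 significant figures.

Outflow Q = 0.0542 m³/s × 3.156e+07 s/yr = 1.71e+06 m³/yr.
Steady-state CSTR mass balance: W = Q·C + k·V·C, so C = W/(Q + kV).
Q + kV = 1.71e+06 + 22·3.39e+07 = 7.475e+08 m³/yr.
C = 8230/7.475e+08 = 1.101e-05 kg/m³ = 0.01101 mg/L = 11.01 µg/L.

11.0 µg/L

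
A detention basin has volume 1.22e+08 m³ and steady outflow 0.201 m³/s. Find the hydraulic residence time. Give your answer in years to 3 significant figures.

19.2 yr

Q = 0.201 m³/s × 3.156e+07 s/yr = 6.343e+06 m³/yr.
Hydraulic residence time τ = V/Q = 1.22e+08/6.343e+06 = 19.23 yr.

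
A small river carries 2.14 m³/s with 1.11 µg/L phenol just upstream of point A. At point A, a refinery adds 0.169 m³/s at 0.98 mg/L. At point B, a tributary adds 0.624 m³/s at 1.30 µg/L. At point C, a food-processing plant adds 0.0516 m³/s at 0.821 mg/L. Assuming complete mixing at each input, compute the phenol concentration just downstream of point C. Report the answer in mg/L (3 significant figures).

0.0708 mg/L

1.11 µg/L = 0.00111 mg/L.
After input A: C = (2.14·0.00111 + 0.169·0.98) / 2.309 = 0.07276 mg/L.
1.30 µg/L = 0.0013 mg/L.
After input B: C = (2.309·0.07276 + 0.624·0.0013) / 2.933 = 0.05755 mg/L.
After input C: C = (2.933·0.05755 + 0.0516·0.821) / 2.985 = 0.07075 mg/L.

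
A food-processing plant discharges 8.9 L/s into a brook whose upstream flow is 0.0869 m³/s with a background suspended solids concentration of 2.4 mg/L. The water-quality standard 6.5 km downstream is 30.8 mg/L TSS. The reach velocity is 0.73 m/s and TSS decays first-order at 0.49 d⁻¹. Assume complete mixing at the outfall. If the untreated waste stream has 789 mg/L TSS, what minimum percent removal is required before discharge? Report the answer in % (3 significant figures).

58.8 %

8.9 L/s = 0.0089 m³/s.
Travel time to the compliance point: t = 6500/0.73 = 8904 s = 0.1031 d; decay factor exp(−0.49·0.1031) = 0.9508.
So the concentration just after mixing may be at most 30.8/0.9508 = 32.4 mg/L.
Mass balance: 32.4·0.0958 = 0.0089·Cₑ + 0.0869·2.4.
Cₑ = (3.103 − 0.2086) / 0.0089 = 325.3 mg/L.
Required removal = 1 − 325.3/789 = 58.77 %.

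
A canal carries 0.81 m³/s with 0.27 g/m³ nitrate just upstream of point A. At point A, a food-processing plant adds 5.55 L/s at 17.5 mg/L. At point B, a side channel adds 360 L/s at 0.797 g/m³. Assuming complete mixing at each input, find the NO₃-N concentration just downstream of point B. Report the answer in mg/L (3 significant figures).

5.55 L/s = 0.00555 m³/s.
After input A: C = (0.81·0.27 + 0.00555·17.5) / 0.8156 = 0.3873 mg/L.
360 L/s = 0.36 m³/s.
After input B: C = (0.8156·0.3873 + 0.36·0.797) / 1.176 = 0.5127 mg/L.

0.513 mg/L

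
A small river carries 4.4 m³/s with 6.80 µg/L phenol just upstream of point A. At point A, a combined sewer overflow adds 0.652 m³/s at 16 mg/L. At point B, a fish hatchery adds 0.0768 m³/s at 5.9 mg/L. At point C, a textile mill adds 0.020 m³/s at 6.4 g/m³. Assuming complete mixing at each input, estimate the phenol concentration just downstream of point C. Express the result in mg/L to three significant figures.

6.80 µg/L = 0.0068 mg/L.
After input A: C = (4.4·0.0068 + 0.652·16) / 5.052 = 2.071 mg/L.
After input B: C = (5.052·2.071 + 0.0768·5.9) / 5.129 = 2.128 mg/L.
After input C: C = (5.129·2.128 + 0.02·6.4) / 5.149 = 2.145 mg/L.

2.14 mg/L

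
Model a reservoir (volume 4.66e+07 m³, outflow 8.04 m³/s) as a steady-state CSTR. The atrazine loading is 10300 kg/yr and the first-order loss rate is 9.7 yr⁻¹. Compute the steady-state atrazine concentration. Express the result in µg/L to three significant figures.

Outflow Q = 8.04 m³/s × 3.156e+07 s/yr = 2.537e+08 m³/yr.
Steady-state CSTR mass balance: W = Q·C + k·V·C, so C = W/(Q + kV).
Q + kV = 2.537e+08 + 9.7·4.66e+07 = 7.057e+08 m³/yr.
C = 10300/7.057e+08 = 1.459e-05 kg/m³ = 0.01459 mg/L = 14.59 µg/L.

14.6 µg/L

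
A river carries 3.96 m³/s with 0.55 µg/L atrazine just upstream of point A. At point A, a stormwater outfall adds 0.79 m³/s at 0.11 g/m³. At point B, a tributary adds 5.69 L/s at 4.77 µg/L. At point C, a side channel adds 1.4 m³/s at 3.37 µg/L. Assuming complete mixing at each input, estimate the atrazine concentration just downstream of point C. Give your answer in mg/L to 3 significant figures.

0.0152 mg/L

0.55 µg/L = 0.00055 mg/L.
After input A: C = (3.96·0.00055 + 0.79·0.11) / 4.75 = 0.01875 mg/L.
5.69 L/s = 0.00569 m³/s.
4.77 µg/L = 0.00477 mg/L.
After input B: C = (4.75·0.01875 + 0.00569·0.00477) / 4.756 = 0.01874 mg/L.
3.37 µg/L = 0.00337 mg/L.
After input C: C = (4.756·0.01874 + 1.4·0.00337) / 6.156 = 0.01524 mg/L.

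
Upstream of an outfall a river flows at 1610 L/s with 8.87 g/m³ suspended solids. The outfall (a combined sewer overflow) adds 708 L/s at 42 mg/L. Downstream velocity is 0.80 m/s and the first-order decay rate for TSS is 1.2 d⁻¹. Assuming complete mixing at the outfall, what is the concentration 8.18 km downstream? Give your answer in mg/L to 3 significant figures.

16.5 mg/L

708 L/s = 0.708 m³/s.
1610 L/s = 1.61 m³/s.
After complete mixing, C₀ = (0.708·42 + 1.61·8.87) / 2.318 = 18.99 mg/L.
Travel time t = 8180 m / 0.80 m/s = 1.022e+04 s = 0.1183 d.
C = 18.99·exp(−1.2·0.1183) = 18.99·0.8676 = 16.48 mg/L.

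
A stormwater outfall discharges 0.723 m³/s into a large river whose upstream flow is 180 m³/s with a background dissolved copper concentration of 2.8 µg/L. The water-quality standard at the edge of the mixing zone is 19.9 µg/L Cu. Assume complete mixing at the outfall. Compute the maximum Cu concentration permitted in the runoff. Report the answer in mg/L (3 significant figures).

4.28 mg/L

2.8 µg/L = 0.0028 mg/L.
19.9 µg/L = 0.0199 mg/L.
Mass balance: 0.0199·180.7 = 0.723·Cₑ + 180·0.0028.
Cₑ = (3.596 − 0.504) / 0.723 = 4.277 mg/L.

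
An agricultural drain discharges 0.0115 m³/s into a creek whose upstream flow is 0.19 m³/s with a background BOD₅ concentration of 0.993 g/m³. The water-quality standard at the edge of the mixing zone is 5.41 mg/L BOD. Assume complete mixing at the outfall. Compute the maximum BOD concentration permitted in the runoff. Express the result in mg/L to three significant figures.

78.4 mg/L

Mass balance: 5.41·0.2015 = 0.0115·Cₑ + 0.19·0.993.
Cₑ = (1.09 − 0.1887) / 0.0115 = 78.39 mg/L.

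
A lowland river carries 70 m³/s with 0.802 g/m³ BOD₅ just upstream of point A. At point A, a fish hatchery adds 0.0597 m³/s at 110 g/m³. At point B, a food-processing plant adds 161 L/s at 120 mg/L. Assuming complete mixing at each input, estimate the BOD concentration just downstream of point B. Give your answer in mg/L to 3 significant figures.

After input A: C = (70·0.802 + 0.0597·110) / 70.06 = 0.8951 mg/L.
161 L/s = 0.161 m³/s.
After input B: C = (70.06·0.8951 + 0.161·120) / 70.22 = 1.168 mg/L.

1.17 mg/L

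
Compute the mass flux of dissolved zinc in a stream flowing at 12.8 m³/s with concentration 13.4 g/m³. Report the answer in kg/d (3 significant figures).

14800 kg/d

Mass flux = Q·C = 12.8 m³/s × 13.4 g/m³ = 171.5 g/s.
= 171.5 g/s × 86.4 = 1.482e+04 kg/d.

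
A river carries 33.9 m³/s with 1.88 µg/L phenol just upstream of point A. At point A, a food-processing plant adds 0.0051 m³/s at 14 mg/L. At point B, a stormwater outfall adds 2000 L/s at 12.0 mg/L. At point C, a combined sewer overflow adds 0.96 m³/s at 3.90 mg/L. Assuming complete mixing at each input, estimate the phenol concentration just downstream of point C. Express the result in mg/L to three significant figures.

0.756 mg/L

1.88 µg/L = 0.00188 mg/L.
After input A: C = (33.9·0.00188 + 0.0051·14) / 33.91 = 0.003986 mg/L.
2000 L/s = 2 m³/s.
After input B: C = (33.91·0.003986 + 2·12) / 35.91 = 0.6722 mg/L.
After input C: C = (35.91·0.6722 + 0.96·3.9) / 36.87 = 0.7562 mg/L.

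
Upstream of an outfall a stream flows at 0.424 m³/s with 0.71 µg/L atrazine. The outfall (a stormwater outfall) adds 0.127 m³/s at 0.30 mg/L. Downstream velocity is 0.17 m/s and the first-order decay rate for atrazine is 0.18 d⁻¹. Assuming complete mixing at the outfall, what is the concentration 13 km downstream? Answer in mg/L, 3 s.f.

0.0594 mg/L

0.71 µg/L = 0.00071 mg/L.
After complete mixing, C₀ = (0.127·0.3 + 0.424·0.00071) / 0.551 = 0.06969 mg/L.
Travel time t = 1.3e+04 m / 0.17 m/s = 7.647e+04 s = 0.8851 d.
C = 0.06969·exp(−0.18·0.8851) = 0.06969·0.8527 = 0.05943 mg/L.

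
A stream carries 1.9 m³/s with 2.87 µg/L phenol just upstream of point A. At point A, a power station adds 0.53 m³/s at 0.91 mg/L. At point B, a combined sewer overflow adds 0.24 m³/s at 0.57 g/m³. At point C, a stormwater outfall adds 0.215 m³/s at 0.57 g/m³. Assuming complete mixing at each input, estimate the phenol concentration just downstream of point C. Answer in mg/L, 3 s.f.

2.87 µg/L = 0.00287 mg/L.
After input A: C = (1.9·0.00287 + 0.53·0.91) / 2.43 = 0.2007 mg/L.
After input B: C = (2.43·0.2007 + 0.24·0.57) / 2.67 = 0.2339 mg/L.
After input C: C = (2.67·0.2339 + 0.215·0.57) / 2.885 = 0.259 mg/L.

0.259 mg/L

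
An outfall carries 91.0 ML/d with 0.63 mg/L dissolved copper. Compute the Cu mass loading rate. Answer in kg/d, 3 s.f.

57.3 kg/d

91.0 ML/d = 1.053 m³/s.
Mass flux = Q·C = 1.053 m³/s × 0.63 g/m³ = 0.6635 g/s.
= 0.6635 g/s × 86.4 = 57.33 kg/d.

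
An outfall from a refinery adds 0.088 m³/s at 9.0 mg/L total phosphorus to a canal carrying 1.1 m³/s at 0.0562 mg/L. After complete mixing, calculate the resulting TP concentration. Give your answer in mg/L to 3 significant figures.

0.719 mg/L

By mass balance at complete mixing, C = (0.088·9 + 1.1·0.0562) / (0.088 + 1.1) = 0.8538/1.188 = 0.7187 mg/L.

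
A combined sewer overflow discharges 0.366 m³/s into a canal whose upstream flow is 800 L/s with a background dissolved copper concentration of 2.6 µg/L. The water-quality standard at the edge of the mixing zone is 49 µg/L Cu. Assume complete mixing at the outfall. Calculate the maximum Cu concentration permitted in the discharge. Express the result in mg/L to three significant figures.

0.150 mg/L

800 L/s = 0.8 m³/s.
2.6 µg/L = 0.0026 mg/L.
49 µg/L = 0.049 mg/L.
Mass balance: 0.049·1.166 = 0.366·Cₑ + 0.8·0.0026.
Cₑ = (0.05713 − 0.00208) / 0.366 = 0.1504 mg/L.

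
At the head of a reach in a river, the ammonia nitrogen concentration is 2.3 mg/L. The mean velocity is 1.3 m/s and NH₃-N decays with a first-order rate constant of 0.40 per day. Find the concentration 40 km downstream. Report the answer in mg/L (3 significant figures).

1.99 mg/L

Travel time t = 40 km / 1.3 m/s = 4e+04/1.3 = 3.077e+04 s = 0.3561 d.
First-order decay: C = 2.3·exp(−0.40·0.3561) = 2.3·0.8672 = 1.995 mg/L.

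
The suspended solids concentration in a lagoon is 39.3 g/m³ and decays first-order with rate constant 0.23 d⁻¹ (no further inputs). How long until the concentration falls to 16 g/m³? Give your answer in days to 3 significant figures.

3.91 d

t = ln(C₀/C)/k = ln(39.3/16)/0.23 = 0.8986/0.23 = 3.907 d.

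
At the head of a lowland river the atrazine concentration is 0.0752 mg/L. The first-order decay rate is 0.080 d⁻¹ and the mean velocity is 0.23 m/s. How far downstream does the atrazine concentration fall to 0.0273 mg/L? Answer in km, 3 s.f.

From C = C₀·e^(−kt), t = ln(C₀/C)/k = ln(0.0752/0.0273)/0.080 = 1.013/0.080 = 12.67 d.
Distance = v·t = 0.23 m/s × 1.094e+06 s = 2.517e+05 m = 251.7 km.

252 km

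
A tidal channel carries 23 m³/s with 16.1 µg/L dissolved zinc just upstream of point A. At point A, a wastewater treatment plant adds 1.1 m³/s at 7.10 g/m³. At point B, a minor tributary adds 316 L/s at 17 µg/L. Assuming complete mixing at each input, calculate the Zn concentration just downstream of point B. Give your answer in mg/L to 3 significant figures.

16.1 µg/L = 0.0161 mg/L.
After input A: C = (23·0.0161 + 1.1·7.1) / 24.1 = 0.3394 mg/L.
316 L/s = 0.316 m³/s.
17 µg/L = 0.017 mg/L.
After input B: C = (24.1·0.3394 + 0.316·0.017) / 24.42 = 0.3353 mg/L.

0.335 mg/L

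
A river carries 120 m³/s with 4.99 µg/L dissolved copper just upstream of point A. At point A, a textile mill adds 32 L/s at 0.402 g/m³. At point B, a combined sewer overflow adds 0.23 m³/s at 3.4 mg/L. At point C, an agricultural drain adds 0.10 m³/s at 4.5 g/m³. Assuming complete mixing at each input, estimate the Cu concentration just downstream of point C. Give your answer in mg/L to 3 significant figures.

4.99 µg/L = 0.00499 mg/L.
32 L/s = 0.032 m³/s.
After input A: C = (120·0.00499 + 0.032·0.402) / 120 = 0.005096 mg/L.
After input B: C = (120·0.005096 + 0.23·3.4) / 120.3 = 0.01159 mg/L.
After input C: C = (120.3·0.01159 + 0.1·4.5) / 120.4 = 0.01532 mg/L.

0.0153 mg/L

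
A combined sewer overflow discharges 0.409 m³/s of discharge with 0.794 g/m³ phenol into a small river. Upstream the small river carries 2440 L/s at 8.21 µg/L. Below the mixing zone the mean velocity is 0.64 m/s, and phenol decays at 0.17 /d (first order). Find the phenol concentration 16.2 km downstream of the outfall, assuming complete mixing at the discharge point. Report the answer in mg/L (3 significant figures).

2440 L/s = 2.44 m³/s.
8.21 µg/L = 0.00821 mg/L.
After complete mixing, C₀ = (0.409·0.794 + 2.44·0.00821) / 2.849 = 0.121 mg/L.
Travel time t = 1.62e+04 m / 0.64 m/s = 2.531e+04 s = 0.293 d.
C = 0.121·exp(−0.17·0.293) = 0.121·0.9514 = 0.1151 mg/L.

0.115 mg/L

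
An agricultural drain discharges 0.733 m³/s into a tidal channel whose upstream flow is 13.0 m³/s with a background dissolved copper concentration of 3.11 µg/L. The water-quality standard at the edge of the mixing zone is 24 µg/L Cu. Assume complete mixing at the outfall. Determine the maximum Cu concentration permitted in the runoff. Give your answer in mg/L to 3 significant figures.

0.394 mg/L

3.11 µg/L = 0.00311 mg/L.
24 µg/L = 0.024 mg/L.
Mass balance: 0.024·13.73 = 0.733·Cₑ + 13·0.00311.
Cₑ = (0.3296 − 0.04043) / 0.733 = 0.3945 mg/L.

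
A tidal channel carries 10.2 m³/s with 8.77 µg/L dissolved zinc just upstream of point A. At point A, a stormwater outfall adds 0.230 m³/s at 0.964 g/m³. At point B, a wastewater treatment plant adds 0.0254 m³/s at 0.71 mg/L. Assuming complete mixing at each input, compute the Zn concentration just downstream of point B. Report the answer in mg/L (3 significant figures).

8.77 µg/L = 0.00877 mg/L.
After input A: C = (10.2·0.00877 + 0.23·0.964) / 10.43 = 0.02983 mg/L.
After input B: C = (10.43·0.02983 + 0.0254·0.71) / 10.46 = 0.03149 mg/L.

0.0315 mg/L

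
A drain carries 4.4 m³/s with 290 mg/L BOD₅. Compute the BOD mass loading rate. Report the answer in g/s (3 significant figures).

1280 g/s

Mass flux = Q·C = 4.4 m³/s × 290 g/m³ = 1276 g/s.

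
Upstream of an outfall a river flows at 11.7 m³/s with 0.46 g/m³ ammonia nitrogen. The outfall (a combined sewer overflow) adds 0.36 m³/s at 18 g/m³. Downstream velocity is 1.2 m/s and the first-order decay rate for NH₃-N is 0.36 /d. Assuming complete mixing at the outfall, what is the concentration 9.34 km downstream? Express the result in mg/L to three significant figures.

After complete mixing, C₀ = (0.36·18 + 11.7·0.46) / 12.06 = 0.9836 mg/L.
Travel time t = 9340 m / 1.2 m/s = 7783 s = 0.09008 d.
C = 0.9836·exp(−0.36·0.09008) = 0.9836·0.9681 = 0.9522 mg/L.

0.952 mg/L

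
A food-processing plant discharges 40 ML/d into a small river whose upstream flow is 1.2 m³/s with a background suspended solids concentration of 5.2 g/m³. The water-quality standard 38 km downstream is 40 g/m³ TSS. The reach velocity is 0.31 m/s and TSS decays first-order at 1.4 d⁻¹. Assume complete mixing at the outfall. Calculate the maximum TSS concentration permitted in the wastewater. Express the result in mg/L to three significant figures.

1030 mg/L

40 ML/d = 0.463 m³/s.
Travel time to the compliance point: t = 3.8e+04/0.31 = 1.226e+05 s = 1.419 d; decay factor exp(−1.4·1.419) = 0.1372.
So the concentration just after mixing may be at most 40/0.1372 = 291.5 mg/L.
Mass balance: 291.5·1.663 = 0.463·Cₑ + 1.2·5.2.
Cₑ = (484.8 − 6.24) / 0.463 = 1034 mg/L.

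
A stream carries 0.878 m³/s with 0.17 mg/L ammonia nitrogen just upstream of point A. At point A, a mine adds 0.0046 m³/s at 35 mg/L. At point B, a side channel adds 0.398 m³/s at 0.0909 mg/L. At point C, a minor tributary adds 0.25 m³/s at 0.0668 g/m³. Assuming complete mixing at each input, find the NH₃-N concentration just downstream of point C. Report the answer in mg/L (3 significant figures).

0.237 mg/L

After input A: C = (0.878·0.17 + 0.0046·35) / 0.8826 = 0.3515 mg/L.
After input B: C = (0.8826·0.3515 + 0.398·0.0909) / 1.281 = 0.2705 mg/L.
After input C: C = (1.281·0.2705 + 0.25·0.0668) / 1.531 = 0.2373 mg/L.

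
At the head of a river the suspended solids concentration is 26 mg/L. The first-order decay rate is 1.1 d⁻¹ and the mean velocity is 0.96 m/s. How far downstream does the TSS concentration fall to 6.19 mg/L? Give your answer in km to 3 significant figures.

108 km

From C = C₀·e^(−kt), t = ln(C₀/C)/k = ln(26/6.19)/1.1 = 1.435/1.1 = 1.305 d.
Distance = v·t = 0.96 m/s × 1.127e+05 s = 1.082e+05 m = 108.2 km.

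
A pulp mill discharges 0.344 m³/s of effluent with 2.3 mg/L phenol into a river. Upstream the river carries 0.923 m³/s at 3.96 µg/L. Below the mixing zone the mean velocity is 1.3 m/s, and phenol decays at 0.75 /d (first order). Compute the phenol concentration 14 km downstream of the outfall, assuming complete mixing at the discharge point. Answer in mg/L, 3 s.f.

3.96 µg/L = 0.00396 mg/L.
After complete mixing, C₀ = (0.344·2.3 + 0.923·0.00396) / 1.267 = 0.6274 mg/L.
Travel time t = 1.4e+04 m / 1.3 m/s = 1.077e+04 s = 0.1246 d.
C = 0.6274·exp(−0.75·0.1246) = 0.6274·0.9108 = 0.5714 mg/L.

0.571 mg/L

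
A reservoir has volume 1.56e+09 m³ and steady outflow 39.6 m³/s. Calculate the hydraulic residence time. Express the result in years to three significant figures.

Q = 39.6 m³/s × 3.156e+07 s/yr = 1.25e+09 m³/yr.
Hydraulic residence time τ = V/Q = 1.56e+09/1.25e+09 = 1.248 yr.

1.25 yr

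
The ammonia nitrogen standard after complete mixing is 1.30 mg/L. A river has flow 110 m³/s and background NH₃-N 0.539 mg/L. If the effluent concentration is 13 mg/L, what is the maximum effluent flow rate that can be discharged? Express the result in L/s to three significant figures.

7150 L/s

Mass balance at complete mixing: C_std·(Q_w + Q_r) = Q_w·C_e + Q_r·C_b.
Rearranging, Q_w = Q_r·(C_std − C_b)/(C_e − C_std) = 110·(1.3 − 0.539) / (13 − 1.3) = 7.155 m³/s.
= 7155 L/s.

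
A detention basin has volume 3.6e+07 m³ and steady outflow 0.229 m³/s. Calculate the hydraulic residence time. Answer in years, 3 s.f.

4.98 yr

Q = 0.229 m³/s × 3.156e+07 s/yr = 7.227e+06 m³/yr.
Hydraulic residence time τ = V/Q = 3.6e+07/7.227e+06 = 4.982 yr.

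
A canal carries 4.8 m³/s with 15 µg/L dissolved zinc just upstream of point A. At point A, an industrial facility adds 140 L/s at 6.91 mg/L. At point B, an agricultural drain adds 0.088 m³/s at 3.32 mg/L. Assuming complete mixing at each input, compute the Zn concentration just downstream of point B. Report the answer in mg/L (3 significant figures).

0.265 mg/L

15 µg/L = 0.015 mg/L.
140 L/s = 0.14 m³/s.
After input A: C = (4.8·0.015 + 0.14·6.91) / 4.94 = 0.2104 mg/L.
After input B: C = (4.94·0.2104 + 0.088·3.32) / 5.028 = 0.2648 mg/L.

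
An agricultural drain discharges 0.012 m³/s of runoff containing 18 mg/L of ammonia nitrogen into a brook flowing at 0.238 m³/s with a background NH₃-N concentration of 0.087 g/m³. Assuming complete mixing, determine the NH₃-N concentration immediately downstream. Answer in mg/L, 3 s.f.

0.947 mg/L

Flow-weighted mixing gives C = (0.012·18 + 0.238·0.087) / (0.012 + 0.238) = 0.2367/0.25 = 0.9468 mg/L.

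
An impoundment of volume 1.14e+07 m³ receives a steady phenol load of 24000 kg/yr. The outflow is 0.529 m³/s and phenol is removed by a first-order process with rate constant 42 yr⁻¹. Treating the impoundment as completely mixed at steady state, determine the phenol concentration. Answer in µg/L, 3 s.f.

48.4 µg/L

Outflow Q = 0.529 m³/s × 3.156e+07 s/yr = 1.669e+07 m³/yr.
Steady-state CSTR mass balance: W = Q·C + k·V·C, so C = W/(Q + kV).
Q + kV = 1.669e+07 + 42·1.14e+07 = 4.955e+08 m³/yr.
C = 24000/4.955e+08 = 4.844e-05 kg/m³ = 0.04844 mg/L = 48.44 µg/L.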